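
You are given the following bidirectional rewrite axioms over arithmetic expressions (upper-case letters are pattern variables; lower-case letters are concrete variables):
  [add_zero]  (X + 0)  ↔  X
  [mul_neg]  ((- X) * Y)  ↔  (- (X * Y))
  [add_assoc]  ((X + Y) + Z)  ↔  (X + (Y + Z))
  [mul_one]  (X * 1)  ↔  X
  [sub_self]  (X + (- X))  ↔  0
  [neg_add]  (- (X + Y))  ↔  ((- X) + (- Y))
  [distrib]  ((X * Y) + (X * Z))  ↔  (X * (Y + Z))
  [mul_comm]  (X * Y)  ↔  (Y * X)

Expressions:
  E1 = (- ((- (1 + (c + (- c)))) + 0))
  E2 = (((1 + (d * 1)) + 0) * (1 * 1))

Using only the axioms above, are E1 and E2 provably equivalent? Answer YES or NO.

NO

Every axiom is a valid identity, so a rewrite proof would force E1 and E2 to agree under every assignment.
At c=0, d=1: E1 = 1 but E2 = 2; they differ, so no derivation exists.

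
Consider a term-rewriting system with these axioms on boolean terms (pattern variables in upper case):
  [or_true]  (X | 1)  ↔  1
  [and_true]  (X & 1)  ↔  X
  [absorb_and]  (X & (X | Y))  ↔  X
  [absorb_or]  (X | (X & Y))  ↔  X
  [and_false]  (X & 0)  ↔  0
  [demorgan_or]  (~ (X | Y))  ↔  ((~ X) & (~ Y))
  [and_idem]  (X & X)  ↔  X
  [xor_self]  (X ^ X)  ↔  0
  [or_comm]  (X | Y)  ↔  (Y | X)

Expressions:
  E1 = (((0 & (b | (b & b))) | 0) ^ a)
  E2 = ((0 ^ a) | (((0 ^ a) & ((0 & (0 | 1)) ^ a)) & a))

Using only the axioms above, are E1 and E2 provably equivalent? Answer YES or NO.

1. [or_comm →] ((0 & (b | (b & b))) | 0)  →  (0 | (0 & (b | (b & b))));  E1 = ((0 | (0 & (b | (b & b)))) ^ a)
2. [absorb_or →] (b | (b & b))  →  b;  E1 = ((0 | (0 & b)) ^ a)
3. [absorb_or →] (0 | (0 & b))  →  0;  E1 = (0 ^ a)
4. [absorb_or ←] (0 ^ a)  →  ((0 ^ a) | ((0 ^ a) & a))
5. [and_idem ←] (0 ^ a)  →  ((0 ^ a) & (0 ^ a));  E1 = ((0 ^ a) | (((0 ^ a) & (0 ^ a)) & a))
6. [absorb_and ←] 0  →  (0 & (0 | 1));  this is E2

YES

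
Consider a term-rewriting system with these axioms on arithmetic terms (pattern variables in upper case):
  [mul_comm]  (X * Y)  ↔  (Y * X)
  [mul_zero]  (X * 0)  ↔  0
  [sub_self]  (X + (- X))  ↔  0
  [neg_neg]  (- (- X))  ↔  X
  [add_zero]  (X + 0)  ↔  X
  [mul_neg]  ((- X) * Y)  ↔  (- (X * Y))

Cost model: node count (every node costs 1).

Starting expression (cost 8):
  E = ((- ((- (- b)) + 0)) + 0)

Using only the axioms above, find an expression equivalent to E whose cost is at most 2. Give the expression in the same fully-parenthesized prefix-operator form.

step 1: add_zero (→) rewrites ((- (- b)) + 0) into (- (- b)), now ((- (- (- b))) + 0)
step 2: neg_neg (→) rewrites (- (- (- b))) into (- b), now ((- b) + 0)
step 3: add_zero (→) rewrites ((- b) + 0) into (- b), reaching cost 2 (bound 2)

(- b)   [cost 2]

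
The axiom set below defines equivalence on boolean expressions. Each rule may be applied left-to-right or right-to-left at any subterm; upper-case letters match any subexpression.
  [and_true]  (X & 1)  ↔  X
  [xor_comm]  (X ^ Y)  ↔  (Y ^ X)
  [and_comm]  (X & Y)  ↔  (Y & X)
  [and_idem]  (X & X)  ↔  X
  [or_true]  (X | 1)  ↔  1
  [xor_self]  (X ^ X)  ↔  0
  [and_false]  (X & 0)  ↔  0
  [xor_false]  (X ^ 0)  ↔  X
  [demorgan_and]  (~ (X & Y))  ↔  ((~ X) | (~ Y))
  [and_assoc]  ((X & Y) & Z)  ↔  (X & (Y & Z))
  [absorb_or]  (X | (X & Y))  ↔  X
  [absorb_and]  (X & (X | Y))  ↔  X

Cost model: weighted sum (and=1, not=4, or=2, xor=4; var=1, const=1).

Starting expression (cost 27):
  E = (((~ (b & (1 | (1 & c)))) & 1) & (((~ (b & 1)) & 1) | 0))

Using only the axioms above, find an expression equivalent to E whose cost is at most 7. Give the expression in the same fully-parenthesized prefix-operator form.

step 1: absorb_or (→) rewrites (1 | (1 & c)) into 1, now (((~ (b & 1)) & 1) & (((~ (b & 1)) & 1) | 0))
step 2: absorb_and (→) rewrites (((~ (b & 1)) & 1) & (((~ (b & 1)) & 1) | 0)) into ((~ (b & 1)) & 1)
step 3: and_true (→) rewrites ((~ (b & 1)) & 1) into (~ (b & 1)), reaching cost 7 (bound 7)

(~ (b & 1))   [cost 7]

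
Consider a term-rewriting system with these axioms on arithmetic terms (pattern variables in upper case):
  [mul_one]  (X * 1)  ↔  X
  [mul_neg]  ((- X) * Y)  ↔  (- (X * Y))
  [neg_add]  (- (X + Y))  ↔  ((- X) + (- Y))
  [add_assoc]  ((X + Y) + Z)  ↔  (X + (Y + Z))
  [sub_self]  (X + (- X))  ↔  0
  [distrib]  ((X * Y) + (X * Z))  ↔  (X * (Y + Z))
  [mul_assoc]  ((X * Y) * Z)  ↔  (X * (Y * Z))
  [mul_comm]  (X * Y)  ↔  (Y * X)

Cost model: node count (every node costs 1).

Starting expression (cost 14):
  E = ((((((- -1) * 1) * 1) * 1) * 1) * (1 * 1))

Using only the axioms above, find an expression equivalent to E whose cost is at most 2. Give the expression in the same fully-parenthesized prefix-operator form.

(- -1)   [cost 2]

1. [mul_one →] ((- -1) * 1)  →  (- -1);  E = (((((- -1) * 1) * 1) * 1) * (1 * 1))
2. [mul_one →] ((- -1) * 1)  →  (- -1);  E = ((((- -1) * 1) * 1) * (1 * 1))
3. [mul_one →] (((- -1) * 1) * 1)  →  ((- -1) * 1);  E = (((- -1) * 1) * (1 * 1))
4. [mul_one →] (1 * 1)  →  1;  E = (((- -1) * 1) * 1)
5. [mul_one →] ((- -1) * 1)  →  (- -1);  E = ((- -1) * 1)
6. [mul_one →] ((- -1) * 1)  →  (- -1);  cost 2 ≤ 2, done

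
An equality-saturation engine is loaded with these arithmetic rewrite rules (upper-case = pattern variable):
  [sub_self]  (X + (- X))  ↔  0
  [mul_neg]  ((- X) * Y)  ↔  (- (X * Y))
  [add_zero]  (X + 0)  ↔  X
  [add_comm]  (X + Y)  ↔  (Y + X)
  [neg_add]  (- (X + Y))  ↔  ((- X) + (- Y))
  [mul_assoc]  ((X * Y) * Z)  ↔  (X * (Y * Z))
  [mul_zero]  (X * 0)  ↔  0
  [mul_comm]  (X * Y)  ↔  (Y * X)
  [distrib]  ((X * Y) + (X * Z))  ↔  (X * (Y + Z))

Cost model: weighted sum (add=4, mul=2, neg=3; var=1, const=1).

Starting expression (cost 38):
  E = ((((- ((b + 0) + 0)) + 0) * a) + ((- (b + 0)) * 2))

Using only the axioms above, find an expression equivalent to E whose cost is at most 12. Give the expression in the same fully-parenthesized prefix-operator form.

(1) (b + 0)  =[add_zero →]=  b    ⊢ ((((- (b + 0)) + 0) * a) + ((- (b + 0)) * 2))
(2) ((- (b + 0)) + 0)  =[add_zero →]=  (- (b + 0))    ⊢ (((- (b + 0)) * a) + ((- (b + 0)) * 2))
(3) (((- (b + 0)) * a) + ((- (b + 0)) * 2))  =[distrib →]=  ((- (b + 0)) * (a + 2))
(4) (b + 0)  =[add_zero →]=  b    ⊢ cost 12, within 12

((- b) * (a + 2))   [cost 12]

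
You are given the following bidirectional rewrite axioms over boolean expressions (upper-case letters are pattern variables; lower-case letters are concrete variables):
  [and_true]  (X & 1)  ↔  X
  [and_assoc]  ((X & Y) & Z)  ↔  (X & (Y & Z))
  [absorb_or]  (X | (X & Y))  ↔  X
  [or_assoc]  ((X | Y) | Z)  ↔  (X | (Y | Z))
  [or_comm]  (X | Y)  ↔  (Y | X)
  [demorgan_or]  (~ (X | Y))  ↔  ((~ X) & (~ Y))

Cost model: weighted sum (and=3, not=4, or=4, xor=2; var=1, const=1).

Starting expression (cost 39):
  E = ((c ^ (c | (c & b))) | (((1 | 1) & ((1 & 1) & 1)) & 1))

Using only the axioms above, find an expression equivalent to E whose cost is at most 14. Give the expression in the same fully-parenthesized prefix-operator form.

(1) (1 & 1)  =[and_true →]=  1    ⊢ ((c ^ (c | (c & b))) | (((1 | 1) & (1 & 1)) & 1))
(2) (1 & 1)  =[and_true →]=  1    ⊢ ((c ^ (c | (c & b))) | (((1 | 1) & 1) & 1))
(3) ((1 | 1) & 1)  =[and_true →]=  (1 | 1)    ⊢ ((c ^ (c | (c & b))) | ((1 | 1) & 1))
(4) ((1 | 1) & 1)  =[and_true →]=  (1 | 1)    ⊢ ((c ^ (c | (c & b))) | (1 | 1))
(5) (c | (c & b))  =[absorb_or →]=  c    ⊢ cost 14, within 14

((c ^ c) | (1 | 1))   [cost 14]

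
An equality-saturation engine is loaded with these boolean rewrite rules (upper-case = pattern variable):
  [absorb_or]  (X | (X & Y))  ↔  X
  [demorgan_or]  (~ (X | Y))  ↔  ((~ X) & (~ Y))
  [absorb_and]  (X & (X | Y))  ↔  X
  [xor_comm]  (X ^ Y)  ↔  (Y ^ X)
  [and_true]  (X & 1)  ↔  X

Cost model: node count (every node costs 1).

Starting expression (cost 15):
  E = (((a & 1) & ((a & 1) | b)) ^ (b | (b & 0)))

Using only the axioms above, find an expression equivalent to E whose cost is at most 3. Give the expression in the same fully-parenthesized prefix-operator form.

(1) ((a & 1) & ((a & 1) | b))  =[absorb_and →]=  (a & 1)    ⊢ ((a & 1) ^ (b | (b & 0)))
(2) (a & 1)  =[and_true →]=  a    ⊢ (a ^ (b | (b & 0)))
(3) (b | (b & 0))  =[absorb_or →]=  b    ⊢ cost 3, within 3

(a ^ b)   [cost 3]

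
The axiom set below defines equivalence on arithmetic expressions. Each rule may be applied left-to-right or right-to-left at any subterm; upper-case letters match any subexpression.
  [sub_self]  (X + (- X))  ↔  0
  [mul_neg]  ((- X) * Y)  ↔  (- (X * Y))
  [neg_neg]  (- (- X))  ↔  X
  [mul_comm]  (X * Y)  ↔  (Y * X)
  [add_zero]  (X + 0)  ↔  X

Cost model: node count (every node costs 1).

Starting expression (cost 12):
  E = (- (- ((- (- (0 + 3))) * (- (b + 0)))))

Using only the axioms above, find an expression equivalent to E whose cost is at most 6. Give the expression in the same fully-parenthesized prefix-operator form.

(1) (- (- ((- (- (0 + 3))) * (- (b + 0)))))  =[neg_neg →]=  ((- (- (0 + 3))) * (- (b + 0)))
(2) (- (- (0 + 3)))  =[neg_neg →]=  (0 + 3)    ⊢ ((0 + 3) * (- (b + 0)))
(3) (b + 0)  =[add_zero →]=  b    ⊢ cost 6, within 6

((0 + 3) * (- b))   [cost 6]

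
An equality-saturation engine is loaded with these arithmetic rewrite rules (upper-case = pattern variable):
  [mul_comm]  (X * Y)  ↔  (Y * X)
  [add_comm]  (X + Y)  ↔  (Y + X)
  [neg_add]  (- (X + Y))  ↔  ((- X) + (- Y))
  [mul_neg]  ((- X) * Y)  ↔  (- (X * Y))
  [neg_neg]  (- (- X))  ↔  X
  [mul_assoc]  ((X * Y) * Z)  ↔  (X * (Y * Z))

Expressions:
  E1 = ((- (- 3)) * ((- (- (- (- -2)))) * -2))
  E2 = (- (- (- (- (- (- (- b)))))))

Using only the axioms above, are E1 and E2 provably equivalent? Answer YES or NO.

All listed rules preserve value, hence provable equivalence implies equal values everywhere; look for a separating assignment.
b=0 gives E1 ↦ 12, E2 ↦ 0; values differ ⇒ not provably equivalent.

NO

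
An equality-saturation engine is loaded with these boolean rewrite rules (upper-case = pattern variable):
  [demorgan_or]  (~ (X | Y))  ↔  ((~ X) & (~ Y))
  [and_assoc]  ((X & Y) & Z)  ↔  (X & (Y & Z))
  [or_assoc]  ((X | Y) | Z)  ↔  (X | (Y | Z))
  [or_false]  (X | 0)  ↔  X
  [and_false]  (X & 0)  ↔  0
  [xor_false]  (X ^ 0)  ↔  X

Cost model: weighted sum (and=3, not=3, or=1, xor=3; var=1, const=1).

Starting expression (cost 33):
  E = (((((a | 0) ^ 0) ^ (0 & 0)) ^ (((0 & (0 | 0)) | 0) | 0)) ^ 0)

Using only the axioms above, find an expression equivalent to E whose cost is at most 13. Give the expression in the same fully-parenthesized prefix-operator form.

1. [xor_false →] (((((a | 0) ^ 0) ^ (0 & 0)) ^ (((0 & (0 | 0)) | 0) | 0)) ^ 0)  →  ((((a | 0) ^ 0) ^ (0 & 0)) ^ (((0 & (0 | 0)) | 0) | 0))
2. [xor_false →] ((a | 0) ^ 0)  →  (a | 0);  E = (((a | 0) ^ (0 & 0)) ^ (((0 & (0 | 0)) | 0) | 0))
3. [or_false →] ((0 & (0 | 0)) | 0)  →  (0 & (0 | 0));  E = (((a | 0) ^ (0 & 0)) ^ ((0 & (0 | 0)) | 0))
4. [or_false →] ((0 & (0 | 0)) | 0)  →  (0 & (0 | 0));  E = (((a | 0) ^ (0 & 0)) ^ (0 & (0 | 0)))
5. [or_false →] (0 | 0)  →  0;  E = (((a | 0) ^ (0 & 0)) ^ (0 & 0))
6. [and_false →] (0 & 0)  →  0;  E = (((a | 0) ^ 0) ^ (0 & 0))
7. [or_false →] (a | 0)  →  a;  cost 13 ≤ 13, done

((a ^ 0) ^ (0 & 0))   [cost 13]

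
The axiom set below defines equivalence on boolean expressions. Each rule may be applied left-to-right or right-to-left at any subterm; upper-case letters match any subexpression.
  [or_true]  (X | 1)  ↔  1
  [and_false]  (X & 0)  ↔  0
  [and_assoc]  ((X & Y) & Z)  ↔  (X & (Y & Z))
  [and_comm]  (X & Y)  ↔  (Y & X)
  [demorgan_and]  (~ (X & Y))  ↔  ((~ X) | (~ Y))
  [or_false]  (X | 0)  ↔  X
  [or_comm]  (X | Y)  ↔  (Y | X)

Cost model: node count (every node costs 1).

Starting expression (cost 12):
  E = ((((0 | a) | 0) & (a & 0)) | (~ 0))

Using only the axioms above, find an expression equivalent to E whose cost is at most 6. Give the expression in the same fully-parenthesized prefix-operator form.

((a & 0) | (~ 0))   [cost 6]

1. [or_false →] ((0 | a) | 0)  →  (0 | a);  E = (((0 | a) & (a & 0)) | (~ 0))
2. [and_false →] (a & 0)  →  0;  E = (((0 | a) & 0) | (~ 0))
3. [or_comm →] (0 | a)  →  (a | 0);  E = (((a | 0) & 0) | (~ 0))
4. [or_false →] (a | 0)  →  a;  cost 6 ≤ 6, done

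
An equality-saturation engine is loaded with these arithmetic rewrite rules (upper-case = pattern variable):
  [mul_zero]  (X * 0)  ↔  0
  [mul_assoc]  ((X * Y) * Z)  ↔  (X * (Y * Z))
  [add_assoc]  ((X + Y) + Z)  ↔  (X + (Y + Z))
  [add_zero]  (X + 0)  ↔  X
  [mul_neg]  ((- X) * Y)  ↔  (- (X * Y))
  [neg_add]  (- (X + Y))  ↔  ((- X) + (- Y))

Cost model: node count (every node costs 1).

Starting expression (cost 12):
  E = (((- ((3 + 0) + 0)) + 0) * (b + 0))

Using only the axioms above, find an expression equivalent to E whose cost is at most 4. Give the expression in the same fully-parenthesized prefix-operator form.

1. [add_zero →] ((- ((3 + 0) + 0)) + 0)  →  (- ((3 + 0) + 0));  E = ((- ((3 + 0) + 0)) * (b + 0))
2. [mul_neg →] ((- ((3 + 0) + 0)) * (b + 0))  →  (- (((3 + 0) + 0) * (b + 0)))
3. [add_zero →] (3 + 0)  →  3;  E = (- ((3 + 0) * (b + 0)))
4. [add_zero →] (3 + 0)  →  3;  E = (- (3 * (b + 0)))
5. [add_zero →] (b + 0)  →  b;  cost 4 ≤ 4, done

(- (3 * b))   [cost 4]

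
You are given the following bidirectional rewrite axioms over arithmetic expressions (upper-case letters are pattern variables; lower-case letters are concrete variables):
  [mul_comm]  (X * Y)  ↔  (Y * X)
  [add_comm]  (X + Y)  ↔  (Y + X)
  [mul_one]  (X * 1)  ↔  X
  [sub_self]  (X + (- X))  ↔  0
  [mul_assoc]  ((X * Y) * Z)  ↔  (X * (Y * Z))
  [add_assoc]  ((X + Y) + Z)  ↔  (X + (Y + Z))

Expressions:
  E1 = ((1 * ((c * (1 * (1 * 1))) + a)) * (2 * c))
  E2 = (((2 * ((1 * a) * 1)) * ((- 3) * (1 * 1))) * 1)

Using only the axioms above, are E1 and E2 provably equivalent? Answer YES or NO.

NO

Every axiom is a valid identity, so a rewrite proof would force E1 and E2 to agree under every assignment.
At a=0, c=1: E1 = 2 but E2 = 0; they differ, so no derivation exists.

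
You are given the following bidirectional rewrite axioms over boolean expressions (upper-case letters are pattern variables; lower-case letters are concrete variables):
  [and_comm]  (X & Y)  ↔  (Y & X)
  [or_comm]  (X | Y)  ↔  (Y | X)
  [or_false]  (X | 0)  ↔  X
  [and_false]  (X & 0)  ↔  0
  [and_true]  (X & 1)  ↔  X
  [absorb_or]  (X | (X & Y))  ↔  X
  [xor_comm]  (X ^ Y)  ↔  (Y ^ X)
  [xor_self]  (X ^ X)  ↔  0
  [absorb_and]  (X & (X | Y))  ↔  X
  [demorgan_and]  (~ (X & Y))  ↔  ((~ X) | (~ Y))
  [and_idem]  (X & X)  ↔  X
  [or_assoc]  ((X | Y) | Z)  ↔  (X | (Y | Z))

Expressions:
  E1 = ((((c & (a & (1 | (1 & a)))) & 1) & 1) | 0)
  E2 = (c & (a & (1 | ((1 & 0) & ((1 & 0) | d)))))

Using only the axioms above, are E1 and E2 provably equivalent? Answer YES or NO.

YES

(1) (1 | (1 & a))  =[absorb_or →]=  1    ⊢ ((((c & (a & 1)) & 1) & 1) | 0)
(2) ((((c & (a & 1)) & 1) & 1) | 0)  =[or_false →]=  (((c & (a & 1)) & 1) & 1)
(3) ((c & (a & 1)) & 1)  =[and_true →]=  (c & (a & 1))    ⊢ ((c & (a & 1)) & 1)
(4) (a & 1)  =[and_true →]=  a    ⊢ ((c & a) & 1)
(5) ((c & a) & 1)  =[and_true →]=  (c & a)
(6) a  =[and_true ←]=  (a & 1)    ⊢ (c & (a & 1))
(7) 1  =[absorb_or ←]=  (1 | (1 & 0))    ⊢ (c & (a & (1 | (1 & 0))))
(8) (1 & 0)  =[absorb_and ←]=  ((1 & 0) & ((1 & 0) | d))    ⊢ E2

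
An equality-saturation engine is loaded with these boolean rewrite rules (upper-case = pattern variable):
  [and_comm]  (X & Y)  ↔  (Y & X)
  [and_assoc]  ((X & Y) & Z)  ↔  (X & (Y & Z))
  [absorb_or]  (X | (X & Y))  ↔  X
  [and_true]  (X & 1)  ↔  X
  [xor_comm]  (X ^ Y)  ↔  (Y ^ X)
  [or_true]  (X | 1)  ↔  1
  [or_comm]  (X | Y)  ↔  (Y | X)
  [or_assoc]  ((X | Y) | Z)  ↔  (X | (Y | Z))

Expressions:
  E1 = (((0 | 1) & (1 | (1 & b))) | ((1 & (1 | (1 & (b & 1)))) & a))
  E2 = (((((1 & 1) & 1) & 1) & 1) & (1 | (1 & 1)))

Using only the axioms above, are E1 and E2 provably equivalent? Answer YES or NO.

(1) (b & 1)  =[and_true →]=  b    ⊢ (((0 | 1) & (1 | (1 & b))) | ((1 & (1 | (1 & b))) & a))
(2) (0 | 1)  =[or_true →]=  1    ⊢ ((1 & (1 | (1 & b))) | ((1 & (1 | (1 & b))) & a))
(3) ((1 & (1 | (1 & b))) | ((1 & (1 | (1 & b))) & a))  =[absorb_or →]=  (1 & (1 | (1 & b)))
(4) (1 | (1 & b))  =[absorb_or →]=  1    ⊢ (1 & 1)
(5) 1  =[and_true ←]=  (1 & 1)    ⊢ (1 & (1 & 1))
(6) (1 & (1 & 1))  =[and_true ←]=  ((1 & (1 & 1)) & 1)
(7) ((1 & (1 & 1)) & 1)  =[and_true ←]=  (((1 & (1 & 1)) & 1) & 1)
(8) (1 & (1 & 1))  =[and_comm →]=  ((1 & 1) & 1)    ⊢ ((((1 & 1) & 1) & 1) & 1)
(9) 1  =[absorb_or ←]=  (1 | (1 & 1))    ⊢ ((((1 & 1) & 1) & 1) & (1 | (1 & 1)))
(10) 1  =[and_true ←]=  (1 & 1)    ⊢ E2

YES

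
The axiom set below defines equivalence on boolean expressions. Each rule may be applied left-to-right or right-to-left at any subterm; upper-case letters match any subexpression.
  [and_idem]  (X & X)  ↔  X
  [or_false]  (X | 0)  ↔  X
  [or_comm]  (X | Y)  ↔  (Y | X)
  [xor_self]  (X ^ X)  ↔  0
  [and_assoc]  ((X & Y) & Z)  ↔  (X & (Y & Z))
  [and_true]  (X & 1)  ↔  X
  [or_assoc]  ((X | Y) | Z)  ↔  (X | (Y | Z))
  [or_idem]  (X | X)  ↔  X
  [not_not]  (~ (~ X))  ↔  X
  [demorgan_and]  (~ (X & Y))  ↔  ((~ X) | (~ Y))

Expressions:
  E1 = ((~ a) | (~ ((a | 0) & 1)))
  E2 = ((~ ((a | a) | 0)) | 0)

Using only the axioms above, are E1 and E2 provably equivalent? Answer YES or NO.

YES

step 1: and_true (→) rewrites ((a | 0) & 1) into (a | 0), now ((~ a) | (~ (a | 0)))
step 2: or_false (→) rewrites (a | 0) into a, now ((~ a) | (~ a))
step 3: or_idem (→) rewrites ((~ a) | (~ a)) into (~ a)
step 4: or_idem (←) rewrites a into (a | a), now (~ (a | a))
step 5: or_false (←) rewrites (a | a) into ((a | a) | 0), now (~ ((a | a) | 0))
step 6: or_false (←) rewrites (~ ((a | a) | 0)) into ((~ ((a | a) | 0)) | 0), which is E2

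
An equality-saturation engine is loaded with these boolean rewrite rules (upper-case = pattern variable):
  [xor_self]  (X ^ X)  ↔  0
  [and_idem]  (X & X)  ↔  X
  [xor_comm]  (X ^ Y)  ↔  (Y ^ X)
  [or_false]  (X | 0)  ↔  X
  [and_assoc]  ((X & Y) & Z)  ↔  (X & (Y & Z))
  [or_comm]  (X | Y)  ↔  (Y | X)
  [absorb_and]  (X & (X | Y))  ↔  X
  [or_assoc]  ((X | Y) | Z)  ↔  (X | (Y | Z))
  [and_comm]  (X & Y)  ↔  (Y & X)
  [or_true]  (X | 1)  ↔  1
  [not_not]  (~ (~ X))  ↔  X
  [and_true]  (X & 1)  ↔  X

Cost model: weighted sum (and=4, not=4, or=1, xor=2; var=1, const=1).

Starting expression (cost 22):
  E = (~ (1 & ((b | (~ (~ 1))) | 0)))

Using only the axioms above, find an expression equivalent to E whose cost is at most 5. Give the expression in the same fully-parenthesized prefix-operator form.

(1) ((b | (~ (~ 1))) | 0)  =[or_false →]=  (b | (~ (~ 1)))    ⊢ (~ (1 & (b | (~ (~ 1)))))
(2) (~ (~ 1))  =[not_not →]=  1    ⊢ (~ (1 & (b | 1)))
(3) (b | 1)  =[or_true →]=  1    ⊢ (~ (1 & 1))
(4) (1 & 1)  =[and_idem →]=  1    ⊢ cost 5, within 5

(~ 1)   [cost 5]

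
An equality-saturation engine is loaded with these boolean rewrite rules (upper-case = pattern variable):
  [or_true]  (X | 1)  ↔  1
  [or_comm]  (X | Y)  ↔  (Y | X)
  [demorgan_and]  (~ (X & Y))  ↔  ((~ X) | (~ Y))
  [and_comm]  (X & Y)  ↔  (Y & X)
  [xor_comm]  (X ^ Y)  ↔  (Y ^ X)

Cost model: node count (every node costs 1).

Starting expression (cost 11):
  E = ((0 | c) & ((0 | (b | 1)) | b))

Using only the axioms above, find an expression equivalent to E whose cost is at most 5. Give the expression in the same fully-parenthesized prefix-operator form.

(1) (0 | c)  =[or_comm →]=  (c | 0)    ⊢ ((c | 0) & ((0 | (b | 1)) | b))
(2) (0 | (b | 1))  =[or_comm →]=  ((b | 1) | 0)    ⊢ ((c | 0) & (((b | 1) | 0) | b))
(3) (b | 1)  =[or_true →]=  1    ⊢ ((c | 0) & ((1 | 0) | b))
(4) ((1 | 0) | b)  =[or_comm →]=  (b | (1 | 0))    ⊢ ((c | 0) & (b | (1 | 0)))
(5) (c | 0)  =[or_comm →]=  (0 | c)    ⊢ ((0 | c) & (b | (1 | 0)))
(6) ((0 | c) & (b | (1 | 0)))  =[and_comm →]=  ((b | (1 | 0)) & (0 | c))
(7) (b | (1 | 0))  =[or_comm →]=  ((1 | 0) | b)    ⊢ (((1 | 0) | b) & (0 | c))
(8) (1 | 0)  =[or_comm →]=  (0 | 1)    ⊢ (((0 | 1) | b) & (0 | c))
(9) ((0 | 1) | b)  =[or_comm →]=  (b | (0 | 1))    ⊢ ((b | (0 | 1)) & (0 | c))
(10) (0 | 1)  =[or_true →]=  1    ⊢ ((b | 1) & (0 | c))
(11) (b | 1)  =[or_true →]=  1    ⊢ cost 5, within 5

(1 & (0 | c))   [cost 5]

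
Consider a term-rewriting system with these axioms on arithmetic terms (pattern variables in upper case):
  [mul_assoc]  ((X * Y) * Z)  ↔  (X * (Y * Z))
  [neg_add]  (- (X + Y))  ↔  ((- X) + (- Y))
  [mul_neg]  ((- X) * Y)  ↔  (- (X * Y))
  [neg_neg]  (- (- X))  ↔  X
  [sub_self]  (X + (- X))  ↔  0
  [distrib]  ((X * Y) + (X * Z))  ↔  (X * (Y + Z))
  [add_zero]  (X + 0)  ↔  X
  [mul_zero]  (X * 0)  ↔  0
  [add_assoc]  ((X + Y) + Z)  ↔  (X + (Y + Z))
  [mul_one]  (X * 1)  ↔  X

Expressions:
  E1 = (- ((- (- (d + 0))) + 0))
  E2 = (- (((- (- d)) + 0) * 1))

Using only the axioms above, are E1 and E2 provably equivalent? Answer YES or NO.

YES

1. [add_zero →] (d + 0)  →  d;  E1 = (- ((- (- d)) + 0))
2. [add_zero →] ((- (- d)) + 0)  →  (- (- d));  E1 = (- (- (- d)))
3. [mul_one ←] (- (- d))  →  ((- (- d)) * 1);  E1 = (- ((- (- d)) * 1))
4. [add_zero ←] (- (- d))  →  ((- (- d)) + 0);  this is E2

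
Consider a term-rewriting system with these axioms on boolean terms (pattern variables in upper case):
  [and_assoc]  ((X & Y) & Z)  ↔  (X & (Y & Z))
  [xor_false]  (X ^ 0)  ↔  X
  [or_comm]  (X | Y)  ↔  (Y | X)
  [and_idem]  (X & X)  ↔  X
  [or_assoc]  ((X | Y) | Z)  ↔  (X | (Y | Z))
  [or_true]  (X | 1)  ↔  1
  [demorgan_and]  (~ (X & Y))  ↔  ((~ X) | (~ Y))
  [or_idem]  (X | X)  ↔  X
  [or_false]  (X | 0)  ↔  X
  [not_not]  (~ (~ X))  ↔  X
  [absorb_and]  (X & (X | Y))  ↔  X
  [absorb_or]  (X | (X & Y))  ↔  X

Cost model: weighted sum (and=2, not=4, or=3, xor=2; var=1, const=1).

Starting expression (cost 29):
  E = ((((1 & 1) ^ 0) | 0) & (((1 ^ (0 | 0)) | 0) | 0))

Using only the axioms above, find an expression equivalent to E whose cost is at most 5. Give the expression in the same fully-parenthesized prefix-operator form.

step 1: or_false (→) rewrites (0 | 0) into 0, now ((((1 & 1) ^ 0) | 0) & (((1 ^ 0) | 0) | 0))
step 2: and_idem (→) rewrites (1 & 1) into 1, now (((1 ^ 0) | 0) & (((1 ^ 0) | 0) | 0))
step 3: absorb_and (→) rewrites (((1 ^ 0) | 0) & (((1 ^ 0) | 0) | 0)) into ((1 ^ 0) | 0)
step 4: or_comm (→) rewrites ((1 ^ 0) | 0) into (0 | (1 ^ 0))
step 5: xor_false (→) rewrites (1 ^ 0) into 1, reaching cost 5 (bound 5)

(0 | 1)   [cost 5]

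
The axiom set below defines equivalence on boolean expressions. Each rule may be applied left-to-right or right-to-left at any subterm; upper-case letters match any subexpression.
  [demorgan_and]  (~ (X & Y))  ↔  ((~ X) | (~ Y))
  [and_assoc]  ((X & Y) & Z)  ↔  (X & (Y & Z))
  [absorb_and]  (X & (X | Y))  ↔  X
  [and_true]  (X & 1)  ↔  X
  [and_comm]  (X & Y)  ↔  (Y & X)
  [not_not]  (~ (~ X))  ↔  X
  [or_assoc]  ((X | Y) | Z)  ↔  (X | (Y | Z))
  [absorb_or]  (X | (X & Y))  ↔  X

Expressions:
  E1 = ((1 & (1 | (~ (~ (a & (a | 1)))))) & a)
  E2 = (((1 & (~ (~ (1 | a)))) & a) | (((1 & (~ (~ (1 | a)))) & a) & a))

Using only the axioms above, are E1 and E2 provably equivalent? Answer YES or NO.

1. [not_not →] (~ (~ (a & (a | 1))))  →  (a & (a | 1));  E1 = ((1 & (1 | (a & (a | 1)))) & a)
2. [absorb_and →] (a & (a | 1))  →  a;  E1 = ((1 & (1 | a)) & a)
3. [not_not ←] (1 | a)  →  (~ (~ (1 | a)));  E1 = ((1 & (~ (~ (1 | a)))) & a)
4. [absorb_or ←] ((1 & (~ (~ (1 | a)))) & a)  →  (((1 & (~ (~ (1 | a)))) & a) | (((1 & (~ (~ (1 | a)))) & a) & a));  this is E2

YES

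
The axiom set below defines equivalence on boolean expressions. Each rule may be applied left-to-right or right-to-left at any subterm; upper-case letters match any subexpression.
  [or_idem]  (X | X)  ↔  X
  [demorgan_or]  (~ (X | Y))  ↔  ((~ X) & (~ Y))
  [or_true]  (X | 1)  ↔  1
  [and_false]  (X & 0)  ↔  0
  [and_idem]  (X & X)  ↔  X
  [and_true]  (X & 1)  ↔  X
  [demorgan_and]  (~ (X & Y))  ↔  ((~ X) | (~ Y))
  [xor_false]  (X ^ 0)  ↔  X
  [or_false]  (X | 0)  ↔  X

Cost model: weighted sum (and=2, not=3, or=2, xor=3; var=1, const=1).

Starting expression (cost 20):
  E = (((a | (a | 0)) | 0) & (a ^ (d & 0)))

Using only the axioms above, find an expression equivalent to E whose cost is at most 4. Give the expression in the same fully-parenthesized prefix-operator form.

(a & a)   [cost 4]

step 1: or_false (→) rewrites (a | 0) into a, now (((a | a) | 0) & (a ^ (d & 0)))
step 2: and_false (→) rewrites (d & 0) into 0, now (((a | a) | 0) & (a ^ 0))
step 3: xor_false (→) rewrites (a ^ 0) into a, now (((a | a) | 0) & a)
step 4: or_idem (→) rewrites (a | a) into a, now ((a | 0) & a)
step 5: or_false (→) rewrites (a | 0) into a, reaching cost 4 (bound 4)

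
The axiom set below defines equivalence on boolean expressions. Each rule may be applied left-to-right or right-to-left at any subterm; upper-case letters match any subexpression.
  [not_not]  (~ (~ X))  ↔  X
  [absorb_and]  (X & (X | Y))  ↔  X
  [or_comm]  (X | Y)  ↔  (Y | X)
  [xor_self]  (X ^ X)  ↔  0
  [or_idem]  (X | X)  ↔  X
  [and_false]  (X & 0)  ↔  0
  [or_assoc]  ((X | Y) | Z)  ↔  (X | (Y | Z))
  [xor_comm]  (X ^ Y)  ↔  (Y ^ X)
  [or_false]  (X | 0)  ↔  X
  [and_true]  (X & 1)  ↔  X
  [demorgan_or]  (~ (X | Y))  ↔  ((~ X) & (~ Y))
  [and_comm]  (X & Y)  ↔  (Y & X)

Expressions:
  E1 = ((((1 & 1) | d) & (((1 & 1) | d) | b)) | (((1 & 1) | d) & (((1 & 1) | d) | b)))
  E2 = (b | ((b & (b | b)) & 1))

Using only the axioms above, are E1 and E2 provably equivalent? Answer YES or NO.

NO

The axioms are sound identities: if E1 ↔* E2 then E1 and E2 evaluate identically under any assignment.
Under b=0, d=0: E1 evaluates to 1, E2 to 0. Distinct ⇒ no rewrite sequence connects them.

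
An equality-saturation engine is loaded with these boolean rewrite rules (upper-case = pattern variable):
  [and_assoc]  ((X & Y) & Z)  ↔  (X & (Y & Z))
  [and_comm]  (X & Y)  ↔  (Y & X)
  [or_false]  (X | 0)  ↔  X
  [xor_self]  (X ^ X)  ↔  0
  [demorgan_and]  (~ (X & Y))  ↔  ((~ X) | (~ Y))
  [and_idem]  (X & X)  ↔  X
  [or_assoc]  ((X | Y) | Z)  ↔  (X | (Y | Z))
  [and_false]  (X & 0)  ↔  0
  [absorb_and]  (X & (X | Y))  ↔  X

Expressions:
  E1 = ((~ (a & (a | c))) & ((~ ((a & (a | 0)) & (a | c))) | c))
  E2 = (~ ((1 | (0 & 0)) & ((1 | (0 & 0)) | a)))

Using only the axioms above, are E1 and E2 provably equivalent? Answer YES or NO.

The axioms are sound identities: if E1 ↔* E2 then E1 and E2 evaluate identically under any assignment.
Under a=0, c=0: E1 evaluates to 1, E2 to 0. Distinct ⇒ no rewrite sequence connects them.

NO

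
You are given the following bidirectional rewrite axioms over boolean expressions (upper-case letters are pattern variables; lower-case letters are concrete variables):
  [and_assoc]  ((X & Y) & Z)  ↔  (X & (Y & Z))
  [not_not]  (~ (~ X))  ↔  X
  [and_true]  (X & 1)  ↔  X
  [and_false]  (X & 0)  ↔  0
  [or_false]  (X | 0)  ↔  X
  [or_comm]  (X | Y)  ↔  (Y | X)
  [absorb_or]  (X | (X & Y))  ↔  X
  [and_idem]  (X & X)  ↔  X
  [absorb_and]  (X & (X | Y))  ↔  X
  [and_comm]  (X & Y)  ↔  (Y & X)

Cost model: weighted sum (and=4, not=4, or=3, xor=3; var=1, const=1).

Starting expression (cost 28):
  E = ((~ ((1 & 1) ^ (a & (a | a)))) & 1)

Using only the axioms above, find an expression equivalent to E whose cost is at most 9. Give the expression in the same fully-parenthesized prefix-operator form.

(~ (1 ^ a))   [cost 9]

step 1: and_idem (→) rewrites (1 & 1) into 1, now ((~ (1 ^ (a & (a | a)))) & 1)
step 2: and_true (→) rewrites ((~ (1 ^ (a & (a | a)))) & 1) into (~ (1 ^ (a & (a | a))))
step 3: absorb_and (→) rewrites (a & (a | a)) into a, reaching cost 9 (bound 9)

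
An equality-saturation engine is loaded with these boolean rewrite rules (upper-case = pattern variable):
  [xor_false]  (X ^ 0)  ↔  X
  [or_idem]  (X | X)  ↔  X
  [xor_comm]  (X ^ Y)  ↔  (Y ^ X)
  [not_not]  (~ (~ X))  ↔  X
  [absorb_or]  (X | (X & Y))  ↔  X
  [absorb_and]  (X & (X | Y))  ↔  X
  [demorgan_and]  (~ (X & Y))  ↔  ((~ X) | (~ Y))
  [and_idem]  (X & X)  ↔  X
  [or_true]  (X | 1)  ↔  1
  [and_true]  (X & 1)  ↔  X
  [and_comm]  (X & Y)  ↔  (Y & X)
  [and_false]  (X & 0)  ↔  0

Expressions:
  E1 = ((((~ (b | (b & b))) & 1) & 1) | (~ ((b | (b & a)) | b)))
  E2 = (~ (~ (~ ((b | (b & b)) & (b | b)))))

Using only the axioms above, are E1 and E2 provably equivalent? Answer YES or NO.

YES

step 1: and_true (→) rewrites ((~ (b | (b & b))) & 1) into (~ (b | (b & b))), now (((~ (b | (b & b))) & 1) | (~ ((b | (b & a)) | b)))
step 2: and_idem (→) rewrites (b & b) into b, now (((~ (b | b)) & 1) | (~ ((b | (b & a)) | b)))
step 3: and_true (→) rewrites ((~ (b | b)) & 1) into (~ (b | b)), now ((~ (b | b)) | (~ ((b | (b & a)) | b)))
step 4: absorb_or (→) rewrites (b | (b & a)) into b, now ((~ (b | b)) | (~ (b | b)))
step 5: or_idem (→) rewrites ((~ (b | b)) | (~ (b | b))) into (~ (b | b))
step 6: not_not (←) rewrites (b | b) into (~ (~ (b | b))), now (~ (~ (~ (b | b))))
step 7: and_idem (←) rewrites (b | b) into ((b | b) & (b | b)), now (~ (~ (~ ((b | b) & (b | b)))))
step 8: and_idem (←) rewrites b into (b & b), which is E2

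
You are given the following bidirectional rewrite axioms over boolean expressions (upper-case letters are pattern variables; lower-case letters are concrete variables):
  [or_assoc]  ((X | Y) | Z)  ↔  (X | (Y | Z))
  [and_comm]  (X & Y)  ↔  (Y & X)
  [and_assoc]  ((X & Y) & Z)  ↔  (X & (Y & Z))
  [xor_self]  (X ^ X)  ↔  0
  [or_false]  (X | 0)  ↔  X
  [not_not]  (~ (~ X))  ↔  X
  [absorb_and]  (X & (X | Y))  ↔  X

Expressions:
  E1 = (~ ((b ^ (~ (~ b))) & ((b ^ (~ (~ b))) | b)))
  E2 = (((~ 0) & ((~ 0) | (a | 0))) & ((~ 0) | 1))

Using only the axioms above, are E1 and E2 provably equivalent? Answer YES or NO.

1. [absorb_and →] ((b ^ (~ (~ b))) & ((b ^ (~ (~ b))) | b))  →  (b ^ (~ (~ b)));  E1 = (~ (b ^ (~ (~ b))))
2. [not_not →] (~ (~ b))  →  b;  E1 = (~ (b ^ b))
3. [xor_self →] (b ^ b)  →  0;  E1 = (~ 0)
4. [absorb_and ←] (~ 0)  →  ((~ 0) & ((~ 0) | 1))
5. [absorb_and ←] (~ 0)  →  ((~ 0) & ((~ 0) | a));  E1 = (((~ 0) & ((~ 0) | a)) & ((~ 0) | 1))
6. [or_false ←] a  →  (a | 0);  this is E2

YES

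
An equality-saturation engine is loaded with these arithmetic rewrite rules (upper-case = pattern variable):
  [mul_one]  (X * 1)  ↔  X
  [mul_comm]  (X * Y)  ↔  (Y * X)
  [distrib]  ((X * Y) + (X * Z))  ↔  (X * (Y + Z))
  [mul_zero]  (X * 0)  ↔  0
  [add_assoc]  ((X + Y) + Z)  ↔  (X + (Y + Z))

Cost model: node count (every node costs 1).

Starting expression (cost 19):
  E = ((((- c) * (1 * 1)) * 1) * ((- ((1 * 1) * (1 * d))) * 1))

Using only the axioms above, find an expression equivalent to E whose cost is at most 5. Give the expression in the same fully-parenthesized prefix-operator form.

((- c) * (- d))   [cost 5]

1. [mul_one →] ((- ((1 * 1) * (1 * d))) * 1)  →  (- ((1 * 1) * (1 * d)));  E = ((((- c) * (1 * 1)) * 1) * (- ((1 * 1) * (1 * d))))
2. [mul_one →] (((- c) * (1 * 1)) * 1)  →  ((- c) * (1 * 1));  E = (((- c) * (1 * 1)) * (- ((1 * 1) * (1 * d))))
3. [mul_one →] (1 * 1)  →  1;  E = (((- c) * 1) * (- ((1 * 1) * (1 * d))))
4. [mul_comm →] (1 * d)  →  (d * 1);  E = (((- c) * 1) * (- ((1 * 1) * (d * 1))))
5. [mul_comm →] ((1 * 1) * (d * 1))  →  ((d * 1) * (1 * 1));  E = (((- c) * 1) * (- ((d * 1) * (1 * 1))))
6. [mul_one →] (d * 1)  →  d;  E = (((- c) * 1) * (- (d * (1 * 1))))
7. [mul_one →] ((- c) * 1)  →  (- c);  E = ((- c) * (- (d * (1 * 1))))
8. [mul_one →] (1 * 1)  →  1;  E = ((- c) * (- (d * 1)))
9. [mul_one →] (d * 1)  →  d;  cost 5 ≤ 5, done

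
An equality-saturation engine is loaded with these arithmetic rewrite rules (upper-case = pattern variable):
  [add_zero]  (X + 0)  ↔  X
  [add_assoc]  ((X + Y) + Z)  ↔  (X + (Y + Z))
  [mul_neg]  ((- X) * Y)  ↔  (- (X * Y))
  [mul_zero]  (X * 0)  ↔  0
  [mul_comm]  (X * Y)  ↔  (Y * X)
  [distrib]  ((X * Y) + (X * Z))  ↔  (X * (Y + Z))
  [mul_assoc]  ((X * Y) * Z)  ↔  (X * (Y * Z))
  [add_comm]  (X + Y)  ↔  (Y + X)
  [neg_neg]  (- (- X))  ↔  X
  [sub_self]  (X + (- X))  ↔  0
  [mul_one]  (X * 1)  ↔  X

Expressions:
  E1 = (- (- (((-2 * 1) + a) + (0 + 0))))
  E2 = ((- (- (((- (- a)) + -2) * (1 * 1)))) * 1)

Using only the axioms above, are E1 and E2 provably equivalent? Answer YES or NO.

YES

(1) (- (- (((-2 * 1) + a) + (0 + 0))))  =[neg_neg →]=  (((-2 * 1) + a) + (0 + 0))
(2) (-2 * 1)  =[mul_one →]=  -2    ⊢ ((-2 + a) + (0 + 0))
(3) (-2 + a)  =[add_comm →]=  (a + -2)    ⊢ ((a + -2) + (0 + 0))
(4) (0 + 0)  =[add_zero →]=  0    ⊢ ((a + -2) + 0)
(5) ((a + -2) + 0)  =[add_zero →]=  (a + -2)
(6) (a + -2)  =[add_comm →]=  (-2 + a)
(7) (-2 + a)  =[mul_one ←]=  ((-2 + a) * 1)
(8) (-2 + a)  =[mul_one ←]=  ((-2 + a) * 1)    ⊢ (((-2 + a) * 1) * 1)
(9) 1  =[mul_one ←]=  (1 * 1)    ⊢ (((-2 + a) * (1 * 1)) * 1)
(10) a  =[neg_neg ←]=  (- (- a))    ⊢ (((-2 + (- (- a))) * (1 * 1)) * 1)
(11) (-2 + (- (- a)))  =[add_comm →]=  ((- (- a)) + -2)    ⊢ ((((- (- a)) + -2) * (1 * 1)) * 1)
(12) (((- (- a)) + -2) * (1 * 1))  =[neg_neg ←]=  (- (- (((- (- a)) + -2) * (1 * 1))))    ⊢ E2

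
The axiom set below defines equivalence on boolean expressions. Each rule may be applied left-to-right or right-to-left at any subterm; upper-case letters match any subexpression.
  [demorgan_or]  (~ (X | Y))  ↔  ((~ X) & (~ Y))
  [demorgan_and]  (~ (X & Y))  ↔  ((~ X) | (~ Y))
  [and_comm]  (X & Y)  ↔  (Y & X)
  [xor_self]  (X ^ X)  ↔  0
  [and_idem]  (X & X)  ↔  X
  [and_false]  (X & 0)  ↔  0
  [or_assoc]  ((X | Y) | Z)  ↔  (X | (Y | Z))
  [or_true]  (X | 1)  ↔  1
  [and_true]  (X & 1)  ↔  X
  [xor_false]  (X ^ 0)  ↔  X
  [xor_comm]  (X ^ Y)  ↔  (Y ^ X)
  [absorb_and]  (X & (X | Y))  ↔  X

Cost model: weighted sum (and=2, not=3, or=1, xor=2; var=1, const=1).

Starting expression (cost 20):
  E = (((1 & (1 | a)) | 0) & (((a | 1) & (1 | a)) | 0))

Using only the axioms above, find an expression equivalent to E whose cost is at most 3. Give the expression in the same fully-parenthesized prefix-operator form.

(1 | 0)   [cost 3]

(1) (a | 1)  =[or_true →]=  1    ⊢ (((1 & (1 | a)) | 0) & ((1 & (1 | a)) | 0))
(2) (((1 & (1 | a)) | 0) & ((1 & (1 | a)) | 0))  =[and_idem →]=  ((1 & (1 | a)) | 0)
(3) (1 & (1 | a))  =[absorb_and →]=  1    ⊢ cost 3, within 3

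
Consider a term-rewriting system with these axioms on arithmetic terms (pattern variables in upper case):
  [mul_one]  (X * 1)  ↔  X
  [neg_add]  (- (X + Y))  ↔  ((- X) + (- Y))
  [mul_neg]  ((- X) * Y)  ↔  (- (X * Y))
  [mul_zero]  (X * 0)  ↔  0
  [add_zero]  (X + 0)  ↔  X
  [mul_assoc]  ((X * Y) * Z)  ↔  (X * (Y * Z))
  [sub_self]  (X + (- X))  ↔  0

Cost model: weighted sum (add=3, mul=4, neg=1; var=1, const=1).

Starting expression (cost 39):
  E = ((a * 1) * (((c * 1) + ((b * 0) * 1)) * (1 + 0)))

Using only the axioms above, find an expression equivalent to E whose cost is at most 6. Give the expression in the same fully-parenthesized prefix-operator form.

(1) ((b * 0) * 1)  =[mul_one →]=  (b * 0)    ⊢ ((a * 1) * (((c * 1) + (b * 0)) * (1 + 0)))
(2) (c * 1)  =[mul_one →]=  c    ⊢ ((a * 1) * ((c + (b * 0)) * (1 + 0)))
(3) (1 + 0)  =[add_zero →]=  1    ⊢ ((a * 1) * ((c + (b * 0)) * 1))
(4) (b * 0)  =[mul_zero →]=  0    ⊢ ((a * 1) * ((c + 0) * 1))
(5) (c + 0)  =[add_zero →]=  c    ⊢ ((a * 1) * (c * 1))
(6) (a * 1)  =[mul_one →]=  a    ⊢ (a * (c * 1))
(7) (c * 1)  =[mul_one →]=  c    ⊢ cost 6, within 6

(a * c)   [cost 6]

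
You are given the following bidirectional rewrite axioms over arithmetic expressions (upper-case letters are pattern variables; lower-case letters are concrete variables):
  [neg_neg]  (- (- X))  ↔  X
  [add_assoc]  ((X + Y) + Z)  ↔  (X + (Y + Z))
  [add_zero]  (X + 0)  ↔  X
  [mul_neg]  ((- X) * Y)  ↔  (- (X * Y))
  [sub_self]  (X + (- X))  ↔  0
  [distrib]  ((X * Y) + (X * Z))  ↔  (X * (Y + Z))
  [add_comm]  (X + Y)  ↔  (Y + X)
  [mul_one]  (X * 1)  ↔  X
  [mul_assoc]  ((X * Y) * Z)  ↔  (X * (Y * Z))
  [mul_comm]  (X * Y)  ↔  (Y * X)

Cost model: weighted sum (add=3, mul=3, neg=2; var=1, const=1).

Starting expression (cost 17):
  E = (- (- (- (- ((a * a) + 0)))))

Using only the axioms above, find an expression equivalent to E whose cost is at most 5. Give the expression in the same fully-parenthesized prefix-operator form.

(1) (- (- (- ((a * a) + 0))))  =[neg_neg →]=  (- ((a * a) + 0))    ⊢ (- (- ((a * a) + 0)))
(2) (- (- ((a * a) + 0)))  =[neg_neg →]=  ((a * a) + 0)
(3) ((a * a) + 0)  =[add_zero →]=  (a * a)    ⊢ cost 5, within 5

(a * a)   [cost 5]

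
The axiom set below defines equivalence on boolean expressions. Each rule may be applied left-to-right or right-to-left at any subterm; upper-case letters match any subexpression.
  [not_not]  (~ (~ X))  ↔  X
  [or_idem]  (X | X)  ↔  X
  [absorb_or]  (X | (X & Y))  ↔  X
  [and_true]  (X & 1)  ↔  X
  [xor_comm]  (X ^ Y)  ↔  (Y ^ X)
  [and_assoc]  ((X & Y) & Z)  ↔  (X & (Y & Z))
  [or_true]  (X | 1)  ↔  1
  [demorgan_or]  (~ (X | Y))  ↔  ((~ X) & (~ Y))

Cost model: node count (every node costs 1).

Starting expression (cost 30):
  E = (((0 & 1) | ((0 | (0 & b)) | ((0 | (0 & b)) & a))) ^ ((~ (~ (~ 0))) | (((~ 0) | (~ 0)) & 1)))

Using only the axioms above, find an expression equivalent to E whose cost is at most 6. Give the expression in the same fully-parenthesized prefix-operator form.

((0 | 0) ^ (~ 0))   [cost 6]

step 1: absorb_or (→) rewrites ((0 | (0 & b)) | ((0 | (0 & b)) & a)) into (0 | (0 & b)), now (((0 & 1) | (0 | (0 & b))) ^ ((~ (~ (~ 0))) | (((~ 0) | (~ 0)) & 1)))
step 2: and_true (→) rewrites (0 & 1) into 0, now ((0 | (0 | (0 & b))) ^ ((~ (~ (~ 0))) | (((~ 0) | (~ 0)) & 1)))
step 3: or_idem (→) rewrites ((~ 0) | (~ 0)) into (~ 0), now ((0 | (0 | (0 & b))) ^ ((~ (~ (~ 0))) | ((~ 0) & 1)))
step 4: not_not (→) rewrites (~ (~ (~ 0))) into (~ 0), now ((0 | (0 | (0 & b))) ^ ((~ 0) | ((~ 0) & 1)))
step 5: absorb_or (→) rewrites ((~ 0) | ((~ 0) & 1)) into (~ 0), now ((0 | (0 | (0 & b))) ^ (~ 0))
step 6: absorb_or (→) rewrites (0 | (0 & b)) into 0, reaching cost 6 (bound 6)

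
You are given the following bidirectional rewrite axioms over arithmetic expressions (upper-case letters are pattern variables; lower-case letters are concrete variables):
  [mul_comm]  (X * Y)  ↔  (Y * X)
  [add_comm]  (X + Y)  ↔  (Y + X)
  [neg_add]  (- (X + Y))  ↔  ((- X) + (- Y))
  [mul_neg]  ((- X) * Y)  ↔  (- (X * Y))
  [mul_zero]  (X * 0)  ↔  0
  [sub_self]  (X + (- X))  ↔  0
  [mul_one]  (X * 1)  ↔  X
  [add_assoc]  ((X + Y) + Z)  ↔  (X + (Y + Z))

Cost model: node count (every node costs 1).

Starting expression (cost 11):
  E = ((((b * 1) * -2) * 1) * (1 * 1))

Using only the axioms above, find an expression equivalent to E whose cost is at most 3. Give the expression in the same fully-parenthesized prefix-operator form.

(1) (b * 1)  =[mul_one →]=  b    ⊢ (((b * -2) * 1) * (1 * 1))
(2) (1 * 1)  =[mul_one →]=  1    ⊢ (((b * -2) * 1) * 1)
(3) ((b * -2) * 1)  =[mul_one →]=  (b * -2)    ⊢ ((b * -2) * 1)
(4) ((b * -2) * 1)  =[mul_one →]=  (b * -2)    ⊢ cost 3, within 3

(b * -2)   [cost 3]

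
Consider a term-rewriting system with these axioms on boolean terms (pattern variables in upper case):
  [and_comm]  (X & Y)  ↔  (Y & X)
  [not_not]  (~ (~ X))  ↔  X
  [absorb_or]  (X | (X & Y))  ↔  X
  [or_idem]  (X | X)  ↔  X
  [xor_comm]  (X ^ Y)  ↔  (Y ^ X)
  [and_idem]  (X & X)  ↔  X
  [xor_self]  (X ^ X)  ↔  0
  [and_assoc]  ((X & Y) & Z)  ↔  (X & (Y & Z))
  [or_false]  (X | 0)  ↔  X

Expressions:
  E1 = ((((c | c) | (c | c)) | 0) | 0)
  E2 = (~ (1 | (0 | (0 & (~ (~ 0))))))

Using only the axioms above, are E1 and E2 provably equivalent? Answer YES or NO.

NO

All listed rules preserve value, hence provable equivalence implies equal values everywhere; look for a separating assignment.
c=1 gives E1 ↦ 1, E2 ↦ 0; values differ ⇒ not provably equivalent.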